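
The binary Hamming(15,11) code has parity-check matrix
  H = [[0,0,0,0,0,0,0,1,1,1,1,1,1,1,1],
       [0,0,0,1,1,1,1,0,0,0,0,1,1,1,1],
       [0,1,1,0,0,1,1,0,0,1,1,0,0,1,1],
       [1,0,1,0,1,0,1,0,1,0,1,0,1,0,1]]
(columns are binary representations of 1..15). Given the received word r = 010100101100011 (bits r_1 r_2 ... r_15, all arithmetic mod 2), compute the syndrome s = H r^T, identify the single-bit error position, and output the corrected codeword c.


s = (0, 0, 1, 1)^T, error position = 3, corrected codeword c = 011100101100011

Compute s = H r^T mod 2 one row at a time:
  s_1 = 0 + 1 + 1 + 0 + 0 + 0 + 1 + 1 = 4 ≡ 0 (mod 2).
  s_2 = 1 + 0 + 0 + 1 + 0 + 0 + 1 + 1 = 4 ≡ 0 (mod 2).
  s_3 = 1 + 0 + 0 + 1 + 1 + 0 + 1 + 1 = 5 ≡ 1 (mod 2).
  s_4 = 0 + 0 + 0 + 1 + 1 + 0 + 0 + 1 = 3 ≡ 1 (mod 2).
s = (0, 0, 1, 1)^T — this equals column 3 of H (binary 0011), so error is at position 3.
Correct: flip bit 3 of r = 010100101100011 to get c = 011100101100011.


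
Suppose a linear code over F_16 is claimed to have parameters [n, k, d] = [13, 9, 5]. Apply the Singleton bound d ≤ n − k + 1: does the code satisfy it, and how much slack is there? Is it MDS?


Singleton RHS = n − k + 1 = 5, slack = 0, bound satisfied, MDS.

Singleton bound: d ≤ n − k + 1.
Here n = 13, k = 9, so n − k + 1 = 5.
Given d = 5, check d ≤ 5: YES.
Slack = (n − k + 1) − d = 0.
The code is MDS (slack = 0).
Description: the claimed parameters are [13, 9, 5]_16; such a code would be MDS (meets Singleton bound).


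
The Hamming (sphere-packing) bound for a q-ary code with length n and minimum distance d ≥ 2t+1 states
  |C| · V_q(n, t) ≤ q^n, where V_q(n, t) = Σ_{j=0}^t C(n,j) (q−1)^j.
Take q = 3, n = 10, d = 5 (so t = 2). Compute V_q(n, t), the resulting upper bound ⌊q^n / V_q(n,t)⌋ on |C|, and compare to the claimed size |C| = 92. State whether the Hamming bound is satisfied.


V_q(n, t) = 201, q^n = 59049, Hamming bound = 293, |C| = 92 ≤ bound (satisfied).

Step 1: Compute V_q(n, t) = Σ_{j=0}^2 C(n, j) (q−1)^j.
  j = 0: C(10,0)·(2)^0 = 1·1 = 1.
  j = 1: C(10,1)·(2)^1 = 10·2 = 20.
  j = 2: C(10,2)·(2)^2 = 45·4 = 180.
  V_q(n, t) = 1 + 20 + 180 = 201.
Step 2: q^n = 3^10 = 59049.
Step 3: Hamming bound ⌊q^n / V_q(n,t)⌋ = ⌊59049/201⌋ = 293.
Step 4: Compare |C| = 92 to 293: satisfied.
The claimed |C| lies below the Hamming bound.


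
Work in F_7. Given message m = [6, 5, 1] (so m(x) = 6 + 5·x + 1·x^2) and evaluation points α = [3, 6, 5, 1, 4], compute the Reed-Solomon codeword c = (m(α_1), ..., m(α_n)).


c = [2, 2, 0, 5, 0]

Message polynomial: m(x) = 6 + 5·x + 1·x^2 (mod 7).
For each evaluation point α_i, compute m(α_i) mod 7:
  α_1 = 3: Horner steps 1 → 1 → 2, so m(3) = 2.
  α_2 = 6: Horner steps 1 → 4 → 2, so m(6) = 2.
  α_3 = 5: Horner steps 1 → 3 → 0, so m(5) = 0.
  α_4 = 1: Horner steps 1 → 6 → 5, so m(1) = 5.
  α_5 = 4: Horner steps 1 → 2 → 0, so m(4) = 0.
Codeword c = [2, 2, 0, 5, 0] ∈ F_7^5.


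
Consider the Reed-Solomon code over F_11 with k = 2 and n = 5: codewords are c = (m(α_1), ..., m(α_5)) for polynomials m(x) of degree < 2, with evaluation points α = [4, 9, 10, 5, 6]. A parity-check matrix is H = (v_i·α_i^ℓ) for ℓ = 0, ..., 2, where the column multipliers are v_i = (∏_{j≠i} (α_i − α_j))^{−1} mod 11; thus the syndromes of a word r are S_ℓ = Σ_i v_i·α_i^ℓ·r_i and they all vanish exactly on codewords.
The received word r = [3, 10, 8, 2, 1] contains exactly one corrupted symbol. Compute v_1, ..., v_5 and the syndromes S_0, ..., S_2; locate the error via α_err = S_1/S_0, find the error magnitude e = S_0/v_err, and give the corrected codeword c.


S = (2, 7, 8), error at position 2, error magnitude e = 1, c = [3, 9, 8, 2, 1].

Step 1: column multipliers v_i = (∏_{j≠i}(α_i − α_j))^{−1} mod 11.
  i = 1 (α = 4): (4−9)(4−10)(4−5)(4−6) = (−5)·(−6)·(−1)·(−2) = 60 ≡ 5, so v_1 = 5^{−1} = 9 (mod 11).
  i = 2 (α = 9): (9−4)(9−10)(9−5)(9−6) = 5·(−1)·4·3 = −60 ≡ 6, so v_2 = 6^{−1} = 2 (mod 11).
  i = 3 (α = 10): (10−4)(10−9)(10−5)(10−6) = 6·1·5·4 = 120 ≡ 10, so v_3 = 10^{−1} = 10 (mod 11).
  i = 4 (α = 5): (5−4)(5−9)(5−10)(5−6) = 1·(−4)·(−5)·(−1) = −20 ≡ 2, so v_4 = 2^{−1} = 6 (mod 11).
  i = 5 (α = 6): (6−4)(6−9)(6−10)(6−5) = 2·(−3)·(−4)·1 = 24 ≡ 2, so v_5 = 2^{−1} = 6 (mod 11).
  v = [9, 2, 10, 6, 6].
Step 2: syndromes of r = [3, 10, 8, 2, 1] (all sums mod 11).
  S_0 = Σ v_i r_i = 9·3 + 2·10 + 10·8 + 6·2 + 6·1 = 145 ≡ 2.
  S_1 = Σ v_i α_i r_i = 9·4·3 + 2·9·10 + 10·10·8 + 6·5·2 + 6·6·1 = 1184 ≡ 7.
  α_i^2 mod 11 = [5, 4, 1, 3, 3].
  S_2 = Σ v_i α_i^2 r_i = 9·5·3 + 2·4·10 + 10·1·8 + 6·3·2 + 6·3·1 = 349 ≡ 8.
  S = (2, 7, 8) ≠ 0, so r is not a codeword (an error is present).
Step 3: locate the error. For a single error e at position i, S_ℓ = v_i·e·α_i^ℓ, so α_err = S_1/S_0.
  S_0^{−1} = 2^{−1} = 6 (mod 11), so α_err = 7·6 = 42 ≡ 9 = α_2. Error position i = 2.
  Consistency check: S_2/S_1 = 8·8 = 64 ≡ 9 = α_err ✓ (single-error assumption holds).
Step 4: error magnitude e = S_0/v_2 = S_0·∏_{j≠2}(α_2 − α_j) = 2·6 = 12 ≡ 1 (mod 11).
Step 5: correct position 2: c_2 = r_2 − e = 10 − 1 ≡ 9 (mod 11). Hence c = [3, 9, 8, 2, 1].
  Check: interpolating c through the α_i gives m(x) = 7 + 10·x (degree < 2) with m(α_i) = c_i for every i, so c is indeed a codeword.


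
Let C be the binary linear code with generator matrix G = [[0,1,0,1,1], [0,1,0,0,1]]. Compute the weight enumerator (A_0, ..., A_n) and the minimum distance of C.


Weight distribution: A_0 = 1, A_1 = 1, A_2 = 1, A_3 = 1. Minimum distance d = 1.

Enumerate all 2^2 = 4 messages m ∈ F_2^2.
For each, compute codeword c = mG in F_2^5, then tally its weight.
  m = 00 → c = 00000, weight = 0.
  m = 10 → c = 01011, weight = 3.
  m = 01 → c = 01001, weight = 2.
  m = 11 → c = 00010, weight = 1.
Tally weights:
  weight 0: 1 codewords.
  weight 1: 1 codewords.
  weight 2: 1 codewords.
  weight 3: 1 codewords.
Minimum distance d = smallest w > 0 with A_w > 0 = 1.
Sanity: Σ A_w = 4 = 2^2 = 4 ✓.


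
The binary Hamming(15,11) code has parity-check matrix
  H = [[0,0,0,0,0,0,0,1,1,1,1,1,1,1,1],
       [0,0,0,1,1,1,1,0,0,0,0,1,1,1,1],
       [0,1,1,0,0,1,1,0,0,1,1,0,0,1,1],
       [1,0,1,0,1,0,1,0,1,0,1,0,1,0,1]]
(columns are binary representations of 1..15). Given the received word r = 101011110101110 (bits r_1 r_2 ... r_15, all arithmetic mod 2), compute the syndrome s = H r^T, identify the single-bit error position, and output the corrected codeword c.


s = (1, 0, 1, 1)^T, error position = 11, corrected codeword c = 101011110111110

Compute s = H r^T mod 2 one row at a time:
  s_1 = 1 + 0 + 1 + 0 + 1 + 1 + 1 + 0 = 5 ≡ 1 (mod 2).
  s_2 = 0 + 1 + 1 + 1 + 1 + 1 + 1 + 0 = 6 ≡ 0 (mod 2).
  s_3 = 0 + 1 + 1 + 1 + 1 + 0 + 1 + 0 = 5 ≡ 1 (mod 2).
  s_4 = 1 + 1 + 1 + 1 + 0 + 0 + 1 + 0 = 5 ≡ 1 (mod 2).
s = (1, 0, 1, 1)^T — this equals column 11 of H (binary 1011), so error is at position 11.
Correct: flip bit 11 of r = 101011110101110 to get c = 101011110111110.


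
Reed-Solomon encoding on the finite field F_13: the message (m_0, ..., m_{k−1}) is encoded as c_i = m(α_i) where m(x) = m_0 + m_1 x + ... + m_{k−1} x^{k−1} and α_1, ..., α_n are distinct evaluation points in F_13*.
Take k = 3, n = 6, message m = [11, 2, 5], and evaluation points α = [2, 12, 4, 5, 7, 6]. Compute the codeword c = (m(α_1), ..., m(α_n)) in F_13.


c = [9, 1, 8, 3, 10, 8]

Message polynomial: m(x) = 11 + 2·x + 5·x^2 (mod 13).
For each evaluation point α_i, compute m(α_i) mod 13:
  α_1 = 2: Horner steps 5 → 12 → 9, so m(2) = 9.
  α_2 = 12: Horner steps 5 → 10 → 1, so m(12) = 1.
  α_3 = 4: Horner steps 5 → 9 → 8, so m(4) = 8.
  α_4 = 5: Horner steps 5 → 1 → 3, so m(5) = 3.
  α_5 = 7: Horner steps 5 → 11 → 10, so m(7) = 10.
  α_6 = 6: Horner steps 5 → 6 → 8, so m(6) = 8.
Codeword c = [9, 1, 8, 3, 10, 8] ∈ F_13^6.


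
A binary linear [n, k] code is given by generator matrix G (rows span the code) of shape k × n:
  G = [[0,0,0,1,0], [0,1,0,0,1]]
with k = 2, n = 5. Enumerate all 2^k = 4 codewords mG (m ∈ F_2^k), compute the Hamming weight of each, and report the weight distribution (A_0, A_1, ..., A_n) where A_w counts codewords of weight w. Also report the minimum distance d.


Weight distribution: A_0 = 1, A_1 = 1, A_2 = 1, A_3 = 1. Minimum distance d = 1.

Enumerate all 2^2 = 4 messages m ∈ F_2^2.
For each, compute codeword c = mG in F_2^5, then tally its weight.
  m = 00 → c = 00000, weight = 0.
  m = 10 → c = 00010, weight = 1.
  m = 01 → c = 01001, weight = 2.
  m = 11 → c = 01011, weight = 3.
Tally weights:
  weight 0: 1 codewords.
  weight 1: 1 codewords.
  weight 2: 1 codewords.
  weight 3: 1 codewords.
Minimum distance d = smallest w > 0 with A_w > 0 = 1.
Sanity: Σ A_w = 4 = 2^2 = 4 ✓.


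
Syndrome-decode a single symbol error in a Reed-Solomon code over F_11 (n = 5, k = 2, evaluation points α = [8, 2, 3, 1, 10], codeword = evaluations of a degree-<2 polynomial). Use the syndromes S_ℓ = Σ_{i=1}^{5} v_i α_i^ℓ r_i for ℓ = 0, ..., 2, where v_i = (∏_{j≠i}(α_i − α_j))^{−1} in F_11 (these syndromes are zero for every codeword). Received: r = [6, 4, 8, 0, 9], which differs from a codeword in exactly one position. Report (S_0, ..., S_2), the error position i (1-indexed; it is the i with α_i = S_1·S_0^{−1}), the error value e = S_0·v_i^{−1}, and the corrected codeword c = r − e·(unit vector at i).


S = (4, 7, 4), error at position 5, error magnitude e = 6, c = [6, 4, 8, 0, 3].

Step 1: column multipliers v_i = (∏_{j≠i}(α_i − α_j))^{−1} mod 11.
  i = 1 (α = 8): (8−2)(8−3)(8−1)(8−10) = 6·5·7·(−2) = −420 ≡ 9, so v_1 = 9^{−1} = 5 (mod 11).
  i = 2 (α = 2): (2−8)(2−3)(2−1)(2−10) = (−6)·(−1)·1·(−8) = −48 ≡ 7, so v_2 = 7^{−1} = 8 (mod 11).
  i = 3 (α = 3): (3−8)(3−2)(3−1)(3−10) = (−5)·1·2·(−7) = 70 ≡ 4, so v_3 = 4^{−1} = 3 (mod 11).
  i = 4 (α = 1): (1−8)(1−2)(1−3)(1−10) = (−7)·(−1)·(−2)·(−9) = 126 ≡ 5, so v_4 = 5^{−1} = 9 (mod 11).
  i = 5 (α = 10): (10−8)(10−2)(10−3)(10−1) = 2·8·7·9 = 1008 ≡ 7, so v_5 = 7^{−1} = 8 (mod 11).
  v = [5, 8, 3, 9, 8].
Step 2: syndromes of r = [6, 4, 8, 0, 9] (all sums mod 11).
  S_0 = Σ v_i r_i = 5·6 + 8·4 + 3·8 + 9·0 + 8·9 = 158 ≡ 4.
  S_1 = Σ v_i α_i r_i = 5·8·6 + 8·2·4 + 3·3·8 + 9·1·0 + 8·10·9 = 1096 ≡ 7.
  α_i^2 mod 11 = [9, 4, 9, 1, 1].
  S_2 = Σ v_i α_i^2 r_i = 5·9·6 + 8·4·4 + 3·9·8 + 9·1·0 + 8·1·9 = 686 ≡ 4.
  S = (4, 7, 4) ≠ 0, so r is not a codeword (an error is present).
Step 3: locate the error. For a single error e at position i, S_ℓ = v_i·e·α_i^ℓ, so α_err = S_1/S_0.
  S_0^{−1} = 4^{−1} = 3 (mod 11), so α_err = 7·3 = 21 ≡ 10 = α_5. Error position i = 5.
  Consistency check: S_2/S_1 = 4·8 = 32 ≡ 10 = α_err ✓ (single-error assumption holds).
Step 4: error magnitude e = S_0/v_5 = S_0·∏_{j≠5}(α_5 − α_j) = 4·7 = 28 ≡ 6 (mod 11).
Step 5: correct position 5: c_5 = r_5 − e = 9 − 6 ≡ 3 (mod 11). Hence c = [6, 4, 8, 0, 3].
  Check: interpolating c through the α_i gives m(x) = 7 + 4·x (degree < 2) with m(α_i) = c_i for every i, so c is indeed a codeword.


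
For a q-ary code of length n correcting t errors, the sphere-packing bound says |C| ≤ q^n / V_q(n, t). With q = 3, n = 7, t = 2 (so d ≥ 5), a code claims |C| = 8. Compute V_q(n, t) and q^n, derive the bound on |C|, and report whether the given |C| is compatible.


V_q(n, t) = 99, q^n = 2187, Hamming bound = 22, |C| = 8 ≤ bound (satisfied).

Step 1: Compute V_q(n, t) = Σ_{j=0}^2 C(n, j) (q−1)^j.
  j = 0: C(7,0)·(2)^0 = 1·1 = 1.
  j = 1: C(7,1)·(2)^1 = 7·2 = 14.
  j = 2: C(7,2)·(2)^2 = 21·4 = 84.
  V_q(n, t) = 1 + 14 + 84 = 99.
Step 2: q^n = 3^7 = 2187.
Step 3: Hamming bound ⌊q^n / V_q(n,t)⌋ = ⌊2187/99⌋ = 22.
Step 4: Compare |C| = 8 to 22: satisfied.
The claimed |C| lies below the Hamming bound.


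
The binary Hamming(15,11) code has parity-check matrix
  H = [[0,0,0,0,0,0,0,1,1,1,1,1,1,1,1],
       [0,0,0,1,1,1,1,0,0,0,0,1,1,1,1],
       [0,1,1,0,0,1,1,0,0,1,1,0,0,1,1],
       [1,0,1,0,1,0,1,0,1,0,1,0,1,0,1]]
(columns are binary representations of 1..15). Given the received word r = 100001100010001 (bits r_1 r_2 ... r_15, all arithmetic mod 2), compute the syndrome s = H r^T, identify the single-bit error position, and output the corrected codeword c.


s = (0, 1, 0, 0)^T, error position = 4, corrected codeword c = 100101100010001

Compute s = H r^T mod 2 one row at a time:
  s_1 = 0 + 0 + 0 + 1 + 0 + 0 + 0 + 1 = 2 ≡ 0 (mod 2).
  s_2 = 0 + 0 + 1 + 1 + 0 + 0 + 0 + 1 = 3 ≡ 1 (mod 2).
  s_3 = 0 + 0 + 1 + 1 + 0 + 1 + 0 + 1 = 4 ≡ 0 (mod 2).
  s_4 = 1 + 0 + 0 + 1 + 0 + 1 + 0 + 1 = 4 ≡ 0 (mod 2).
s = (0, 1, 0, 0)^T — this equals column 4 of H (binary 0100), so error is at position 4.
Correct: flip bit 4 of r = 100001100010001 to get c = 100101100010001.


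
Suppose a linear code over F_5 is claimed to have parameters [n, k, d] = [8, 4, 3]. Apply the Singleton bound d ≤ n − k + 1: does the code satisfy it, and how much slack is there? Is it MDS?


Singleton RHS = n − k + 1 = 5, slack = 2, bound satisfied, not MDS.

Singleton bound: d ≤ n − k + 1.
Here n = 8, k = 4, so n − k + 1 = 5.
Given d = 3, check d ≤ 5: YES.
Slack = (n − k + 1) − d = 2.
The code is NOT MDS (slack = 2 > 0).
Description: the claimed parameters are [8, 4, 3]_5; such a code would be non-MDS.


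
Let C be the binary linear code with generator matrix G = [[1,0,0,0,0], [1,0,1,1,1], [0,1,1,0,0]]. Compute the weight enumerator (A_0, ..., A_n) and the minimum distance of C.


Weight distribution: A_0 = 1, A_1 = 1, A_2 = 1, A_3 = 3, A_4 = 2. Minimum distance d = 1.

Enumerate all 2^3 = 8 messages m ∈ F_2^3.
For each, compute codeword c = mG in F_2^5, then tally its weight.
  m = 000 → c = 00000, weight = 0.
  m = 100 → c = 10000, weight = 1.
  m = 010 → c = 10111, weight = 4.
  m = 110 → c = 00111, weight = 3.
  m = 001 → c = 01100, weight = 2.
  m = 101 → c = 11100, weight = 3.
  m = 011 → c = 11011, weight = 4.
  m = 111 → c = 01011, weight = 3.
Tally weights:
  weight 0: 1 codewords.
  weight 1: 1 codewords.
  weight 2: 1 codewords.
  weight 3: 3 codewords.
  weight 4: 2 codewords.
Minimum distance d = smallest w > 0 with A_w > 0 = 1.
Sanity: Σ A_w = 8 = 2^3 = 8 ✓.


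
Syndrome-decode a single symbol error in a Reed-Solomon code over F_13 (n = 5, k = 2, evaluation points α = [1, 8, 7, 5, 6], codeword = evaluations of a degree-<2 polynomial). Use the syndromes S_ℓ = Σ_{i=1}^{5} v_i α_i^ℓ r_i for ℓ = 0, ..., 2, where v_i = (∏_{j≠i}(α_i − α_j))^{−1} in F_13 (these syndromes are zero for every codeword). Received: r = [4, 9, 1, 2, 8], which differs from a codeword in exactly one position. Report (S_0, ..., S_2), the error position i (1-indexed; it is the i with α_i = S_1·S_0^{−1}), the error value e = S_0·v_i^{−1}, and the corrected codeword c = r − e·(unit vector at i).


S = (5, 1, 8), error at position 2, error magnitude e = 2, c = [4, 7, 1, 2, 8].

Step 1: column multipliers v_i = (∏_{j≠i}(α_i − α_j))^{−1} mod 13.
  i = 1 (α = 1): (1−8)(1−7)(1−5)(1−6) = (−7)·(−6)·(−4)·(−5) = 840 ≡ 8, so v_1 = 8^{−1} = 5 (mod 13).
  i = 2 (α = 8): (8−1)(8−7)(8−5)(8−6) = 7·1·3·2 = 42 ≡ 3, so v_2 = 3^{−1} = 9 (mod 13).
  i = 3 (α = 7): (7−1)(7−8)(7−5)(7−6) = 6·(−1)·2·1 = −12 ≡ 1, so v_3 = 1^{−1} = 1 (mod 13).
  i = 4 (α = 5): (5−1)(5−8)(5−7)(5−6) = 4·(−3)·(−2)·(−1) = −24 ≡ 2, so v_4 = 2^{−1} = 7 (mod 13).
  i = 5 (α = 6): (6−1)(6−8)(6−7)(6−5) = 5·(−2)·(−1)·1 = 10 ≡ 10, so v_5 = 10^{−1} = 4 (mod 13).
  v = [5, 9, 1, 7, 4].
Step 2: syndromes of r = [4, 9, 1, 2, 8] (all sums mod 13).
  S_0 = Σ v_i r_i = 5·4 + 9·9 + 1·1 + 7·2 + 4·8 = 148 ≡ 5.
  S_1 = Σ v_i α_i r_i = 5·1·4 + 9·8·9 + 1·7·1 + 7·5·2 + 4·6·8 = 937 ≡ 1.
  α_i^2 mod 13 = [1, 12, 10, 12, 10].
  S_2 = Σ v_i α_i^2 r_i = 5·1·4 + 9·12·9 + 1·10·1 + 7·12·2 + 4·10·8 = 1490 ≡ 8.
  S = (5, 1, 8) ≠ 0, so r is not a codeword (an error is present).
Step 3: locate the error. For a single error e at position i, S_ℓ = v_i·e·α_i^ℓ, so α_err = S_1/S_0.
  S_0^{−1} = 5^{−1} = 8 (mod 13), so α_err = 1·8 = 8 ≡ 8 = α_2. Error position i = 2.
  Consistency check: S_2/S_1 = 8·1 = 8 ≡ 8 = α_err ✓ (single-error assumption holds).
Step 4: error magnitude e = S_0/v_2 = S_0·∏_{j≠2}(α_2 − α_j) = 5·3 = 15 ≡ 2 (mod 13).
Step 5: correct position 2: c_2 = r_2 − e = 9 − 2 ≡ 7 (mod 13). Hence c = [4, 7, 1, 2, 8].
  Check: interpolating c through the α_i gives m(x) = 11 + 6·x (degree < 2) with m(α_i) = c_i for every i, so c is indeed a codeword.


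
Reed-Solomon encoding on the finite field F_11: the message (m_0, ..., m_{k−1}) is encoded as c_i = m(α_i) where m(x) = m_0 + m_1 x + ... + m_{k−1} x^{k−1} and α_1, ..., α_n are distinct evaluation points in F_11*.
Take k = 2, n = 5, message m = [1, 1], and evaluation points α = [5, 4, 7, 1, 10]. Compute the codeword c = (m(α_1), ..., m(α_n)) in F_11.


c = [6, 5, 8, 2, 0]

Message polynomial: m(x) = 1 + 1·x (mod 11).
For each evaluation point α_i, compute m(α_i) mod 11:
  α_1 = 5: Horner steps 1 → 6, so m(5) = 6.
  α_2 = 4: Horner steps 1 → 5, so m(4) = 5.
  α_3 = 7: Horner steps 1 → 8, so m(7) = 8.
  α_4 = 1: Horner steps 1 → 2, so m(1) = 2.
  α_5 = 10: Horner steps 1 → 0, so m(10) = 0.
Codeword c = [6, 5, 8, 2, 0] ∈ F_11^5.


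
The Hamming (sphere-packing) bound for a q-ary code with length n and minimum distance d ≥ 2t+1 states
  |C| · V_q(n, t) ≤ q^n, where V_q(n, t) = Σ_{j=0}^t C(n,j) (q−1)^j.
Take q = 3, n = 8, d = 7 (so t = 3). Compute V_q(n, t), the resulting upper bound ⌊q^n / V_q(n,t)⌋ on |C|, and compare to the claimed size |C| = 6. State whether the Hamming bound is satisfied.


V_q(n, t) = 577, q^n = 6561, Hamming bound = 11, |C| = 6 ≤ bound (satisfied).

Step 1: Compute V_q(n, t) = Σ_{j=0}^3 C(n, j) (q−1)^j.
  j = 0: C(8,0)·(2)^0 = 1·1 = 1.
  j = 1: C(8,1)·(2)^1 = 8·2 = 16.
  j = 2: C(8,2)·(2)^2 = 28·4 = 112.
  j = 3: C(8,3)·(2)^3 = 56·8 = 448.
  V_q(n, t) = 1 + 16 + 112 + 448 = 577.
Step 2: q^n = 3^8 = 6561.
Step 3: Hamming bound ⌊q^n / V_q(n,t)⌋ = ⌊6561/577⌋ = 11.
Step 4: Compare |C| = 6 to 11: satisfied.
The claimed |C| lies below the Hamming bound.


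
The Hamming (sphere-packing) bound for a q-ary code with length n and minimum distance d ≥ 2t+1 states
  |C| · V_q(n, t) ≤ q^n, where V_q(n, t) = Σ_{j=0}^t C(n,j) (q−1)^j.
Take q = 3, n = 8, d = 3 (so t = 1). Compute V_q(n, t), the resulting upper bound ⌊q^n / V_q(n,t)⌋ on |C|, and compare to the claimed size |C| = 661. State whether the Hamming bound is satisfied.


V_q(n, t) = 17, q^n = 6561, Hamming bound = 385, |C| = 661 > bound (violated).

Step 1: Compute V_q(n, t) = Σ_{j=0}^1 C(n, j) (q−1)^j.
  j = 0: C(8,0)·(2)^0 = 1·1 = 1.
  j = 1: C(8,1)·(2)^1 = 8·2 = 16.
  V_q(n, t) = 1 + 16 = 17.
Step 2: q^n = 3^8 = 6561.
Step 3: Hamming bound ⌊q^n / V_q(n,t)⌋ = ⌊6561/17⌋ = 385.
Step 4: Compare |C| = 661 to 385: violated.
The claimed |C| lies above the Hamming bound, so no 3-ary code of length 8 with d ≥ 3 can have 661 codewords.


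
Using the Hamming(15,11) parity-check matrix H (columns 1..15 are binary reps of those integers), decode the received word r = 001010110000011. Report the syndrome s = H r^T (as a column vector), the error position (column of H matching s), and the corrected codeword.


s = (1, 0, 0, 0)^T, error position = 8, corrected codeword c = 001010100000011

Compute s = H r^T mod 2 one row at a time:
  s_1 = 1 + 0 + 0 + 0 + 0 + 0 + 1 + 1 = 3 ≡ 1 (mod 2).
  s_2 = 0 + 1 + 0 + 1 + 0 + 0 + 1 + 1 = 4 ≡ 0 (mod 2).
  s_3 = 0 + 1 + 0 + 1 + 0 + 0 + 1 + 1 = 4 ≡ 0 (mod 2).
  s_4 = 0 + 1 + 1 + 1 + 0 + 0 + 0 + 1 = 4 ≡ 0 (mod 2).
s = (1, 0, 0, 0)^T — this equals column 8 of H (binary 1000), so error is at position 8.
Correct: flip bit 8 of r = 001010110000011 to get c = 001010100000011.


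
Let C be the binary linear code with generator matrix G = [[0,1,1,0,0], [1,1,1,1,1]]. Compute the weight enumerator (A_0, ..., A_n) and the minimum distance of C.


Weight distribution: A_0 = 1, A_2 = 1, A_3 = 1, A_5 = 1. Minimum distance d = 2.

Enumerate all 2^2 = 4 messages m ∈ F_2^2.
For each, compute codeword c = mG in F_2^5, then tally its weight.
  m = 00 → c = 00000, weight = 0.
  m = 10 → c = 01100, weight = 2.
  m = 01 → c = 11111, weight = 5.
  m = 11 → c = 10011, weight = 3.
Tally weights:
  weight 0: 1 codewords.
  weight 2: 1 codewords.
  weight 3: 1 codewords.
  weight 5: 1 codewords.
Minimum distance d = smallest w > 0 with A_w > 0 = 2.
Sanity: Σ A_w = 4 = 2^2 = 4 ✓.


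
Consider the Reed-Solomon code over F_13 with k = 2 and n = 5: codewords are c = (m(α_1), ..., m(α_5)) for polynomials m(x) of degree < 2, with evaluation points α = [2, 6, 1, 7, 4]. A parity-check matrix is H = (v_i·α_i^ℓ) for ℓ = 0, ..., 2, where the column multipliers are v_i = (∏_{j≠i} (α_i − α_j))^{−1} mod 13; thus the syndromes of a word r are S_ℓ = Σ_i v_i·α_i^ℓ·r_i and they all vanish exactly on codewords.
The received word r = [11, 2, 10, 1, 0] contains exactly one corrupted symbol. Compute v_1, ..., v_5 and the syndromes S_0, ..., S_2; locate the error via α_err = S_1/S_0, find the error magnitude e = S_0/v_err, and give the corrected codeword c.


S = (2, 1, 7), error at position 4, error magnitude e = 11, c = [11, 2, 10, 3, 0].

Step 1: column multipliers v_i = (∏_{j≠i}(α_i − α_j))^{−1} mod 13.
  i = 1 (α = 2): (2−6)(2−1)(2−7)(2−4) = (−4)·1·(−5)·(−2) = −40 ≡ 12, so v_1 = 12^{−1} = 12 (mod 13).
  i = 2 (α = 6): (6−2)(6−1)(6−7)(6−4) = 4·5·(−1)·2 = −40 ≡ 12, so v_2 = 12^{−1} = 12 (mod 13).
  i = 3 (α = 1): (1−2)(1−6)(1−7)(1−4) = (−1)·(−5)·(−6)·(−3) = 90 ≡ 12, so v_3 = 12^{−1} = 12 (mod 13).
  i = 4 (α = 7): (7−2)(7−6)(7−1)(7−4) = 5·1·6·3 = 90 ≡ 12, so v_4 = 12^{−1} = 12 (mod 13).
  i = 5 (α = 4): (4−2)(4−6)(4−1)(4−7) = 2·(−2)·3·(−3) = 36 ≡ 10, so v_5 = 10^{−1} = 4 (mod 13).
  v = [12, 12, 12, 12, 4].
Step 2: syndromes of r = [11, 2, 10, 1, 0] (all sums mod 13).
  S_0 = Σ v_i r_i = 12·11 + 12·2 + 12·10 + 12·1 + 4·0 = 288 ≡ 2.
  S_1 = Σ v_i α_i r_i = 12·2·11 + 12·6·2 + 12·1·10 + 12·7·1 + 4·4·0 = 612 ≡ 1.
  α_i^2 mod 13 = [4, 10, 1, 10, 3].
  S_2 = Σ v_i α_i^2 r_i = 12·4·11 + 12·10·2 + 12·1·10 + 12·10·1 + 4·3·0 = 1008 ≡ 7.
  S = (2, 1, 7) ≠ 0, so r is not a codeword (an error is present).
Step 3: locate the error. For a single error e at position i, S_ℓ = v_i·e·α_i^ℓ, so α_err = S_1/S_0.
  S_0^{−1} = 2^{−1} = 7 (mod 13), so α_err = 1·7 = 7 ≡ 7 = α_4. Error position i = 4.
  Consistency check: S_2/S_1 = 7·1 = 7 ≡ 7 = α_err ✓ (single-error assumption holds).
Step 4: error magnitude e = S_0/v_4 = S_0·∏_{j≠4}(α_4 − α_j) = 2·12 = 24 ≡ 11 (mod 13).
Step 5: correct position 4: c_4 = r_4 − e = 1 − 11 ≡ 3 (mod 13). Hence c = [11, 2, 10, 3, 0].
  Check: interpolating c through the α_i gives m(x) = 9 + 1·x (degree < 2) with m(α_i) = c_i for every i, so c is indeed a codeword.


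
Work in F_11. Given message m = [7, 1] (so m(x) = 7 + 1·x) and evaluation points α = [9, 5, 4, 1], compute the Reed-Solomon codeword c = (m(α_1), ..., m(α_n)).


c = [5, 1, 0, 8]

Message polynomial: m(x) = 7 + 1·x (mod 11).
For each evaluation point α_i, compute m(α_i) mod 11:
  α_1 = 9: Horner steps 1 → 5, so m(9) = 5.
  α_2 = 5: Horner steps 1 → 1, so m(5) = 1.
  α_3 = 4: Horner steps 1 → 0, so m(4) = 0.
  α_4 = 1: Horner steps 1 → 8, so m(1) = 8.
Codeword c = [5, 1, 0, 8] ∈ F_11^4.


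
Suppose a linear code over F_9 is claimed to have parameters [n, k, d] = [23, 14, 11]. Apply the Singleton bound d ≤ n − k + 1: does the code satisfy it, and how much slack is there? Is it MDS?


Singleton RHS = n − k + 1 = 10, slack = -1, bound violated (no such code; not MDS).

Singleton bound: d ≤ n − k + 1.
Here n = 23, k = 14, so n − k + 1 = 10.
Given d = 11, check d ≤ 10: NO.
Slack = (n − k + 1) − d = -1.
The slack is negative: d = 11 exceeds n − k + 1 = 10 by 1, so the Singleton bound is violated and no linear [23, 14, 11]_9 code can exist. In particular it is not MDS (MDS requires d = n − k + 1 exactly).
Description: the claimed parameters are [23, 14, 11]_9; such a code would be impossible (violates the Singleton bound).


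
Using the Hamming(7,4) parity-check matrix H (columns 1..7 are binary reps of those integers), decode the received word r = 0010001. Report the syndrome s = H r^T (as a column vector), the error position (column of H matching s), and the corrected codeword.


s = (1, 0, 0)^T, error position = 4, corrected codeword c = 0011001

Compute s = H r^T mod 2 one row at a time:
  s_1 = 0 + 0 + 0 + 1 = 1 ≡ 1 (mod 2).
  s_2 = 0 + 1 + 0 + 1 = 2 ≡ 0 (mod 2).
  s_3 = 0 + 1 + 0 + 1 = 2 ≡ 0 (mod 2).
s = (1, 0, 0)^T — this equals column 4 of H (binary 100), so error is at position 4.
Correct: flip bit 4 of r = 0010001 to get c = 0011001.


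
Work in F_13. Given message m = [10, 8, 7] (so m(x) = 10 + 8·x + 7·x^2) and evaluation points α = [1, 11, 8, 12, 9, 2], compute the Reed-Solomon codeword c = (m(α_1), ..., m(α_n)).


c = [12, 9, 2, 9, 12, 2]

Message polynomial: m(x) = 10 + 8·x + 7·x^2 (mod 13).
For each evaluation point α_i, compute m(α_i) mod 13:
  α_1 = 1: Horner steps 7 → 2 → 12, so m(1) = 12.
  α_2 = 11: Horner steps 7 → 7 → 9, so m(11) = 9.
  α_3 = 8: Horner steps 7 → 12 → 2, so m(8) = 2.
  α_4 = 12: Horner steps 7 → 1 → 9, so m(12) = 9.
  α_5 = 9: Horner steps 7 → 6 → 12, so m(9) = 12.
  α_6 = 2: Horner steps 7 → 9 → 2, so m(2) = 2.
Codeword c = [12, 9, 2, 9, 12, 2] ∈ F_13^6.


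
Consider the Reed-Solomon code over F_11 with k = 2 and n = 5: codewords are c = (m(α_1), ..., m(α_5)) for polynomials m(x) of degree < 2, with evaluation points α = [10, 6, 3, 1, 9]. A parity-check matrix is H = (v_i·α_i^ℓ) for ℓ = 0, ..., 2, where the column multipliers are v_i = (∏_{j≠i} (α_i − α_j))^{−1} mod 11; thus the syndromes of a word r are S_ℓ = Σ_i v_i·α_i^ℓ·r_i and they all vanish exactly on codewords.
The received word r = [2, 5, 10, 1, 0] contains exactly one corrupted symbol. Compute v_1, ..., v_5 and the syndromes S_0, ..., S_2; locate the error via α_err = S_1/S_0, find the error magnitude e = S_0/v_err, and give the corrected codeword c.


S = (10, 10, 10), error at position 4, error magnitude e = 6, c = [2, 5, 10, 6, 0].

Step 1: column multipliers v_i = (∏_{j≠i}(α_i − α_j))^{−1} mod 11.
  i = 1 (α = 10): (10−6)(10−3)(10−1)(10−9) = 4·7·9·1 = 252 ≡ 10, so v_1 = 10^{−1} = 10 (mod 11).
  i = 2 (α = 6): (6−10)(6−3)(6−1)(6−9) = (−4)·3·5·(−3) = 180 ≡ 4, so v_2 = 4^{−1} = 3 (mod 11).
  i = 3 (α = 3): (3−10)(3−6)(3−1)(3−9) = (−7)·(−3)·2·(−6) = −252 ≡ 1, so v_3 = 1^{−1} = 1 (mod 11).
  i = 4 (α = 1): (1−10)(1−6)(1−3)(1−9) = (−9)·(−5)·(−2)·(−8) = 720 ≡ 5, so v_4 = 5^{−1} = 9 (mod 11).
  i = 5 (α = 9): (9−10)(9−6)(9−3)(9−1) = (−1)·3·6·8 = −144 ≡ 10, so v_5 = 10^{−1} = 10 (mod 11).
  v = [10, 3, 1, 9, 10].
Step 2: syndromes of r = [2, 5, 10, 1, 0] (all sums mod 11).
  S_0 = Σ v_i r_i = 10·2 + 3·5 + 1·10 + 9·1 + 10·0 = 54 ≡ 10.
  S_1 = Σ v_i α_i r_i = 10·10·2 + 3·6·5 + 1·3·10 + 9·1·1 + 10·9·0 = 329 ≡ 10.
  α_i^2 mod 11 = [1, 3, 9, 1, 4].
  S_2 = Σ v_i α_i^2 r_i = 10·1·2 + 3·3·5 + 1·9·10 + 9·1·1 + 10·4·0 = 164 ≡ 10.
  S = (10, 10, 10) ≠ 0, so r is not a codeword (an error is present).
Step 3: locate the error. For a single error e at position i, S_ℓ = v_i·e·α_i^ℓ, so α_err = S_1/S_0.
  S_0^{−1} = 10^{−1} = 10 (mod 11), so α_err = 10·10 = 100 ≡ 1 = α_4. Error position i = 4.
  Consistency check: S_2/S_1 = 10·10 = 100 ≡ 1 = α_err ✓ (single-error assumption holds).
Step 4: error magnitude e = S_0/v_4 = S_0·∏_{j≠4}(α_4 − α_j) = 10·5 = 50 ≡ 6 (mod 11).
Step 5: correct position 4: c_4 = r_4 − e = 1 − 6 ≡ 6 (mod 11). Hence c = [2, 5, 10, 6, 0].
  Check: interpolating c through the α_i gives m(x) = 4 + 2·x (degree < 2) with m(α_i) = c_i for every i, so c is indeed a codeword.


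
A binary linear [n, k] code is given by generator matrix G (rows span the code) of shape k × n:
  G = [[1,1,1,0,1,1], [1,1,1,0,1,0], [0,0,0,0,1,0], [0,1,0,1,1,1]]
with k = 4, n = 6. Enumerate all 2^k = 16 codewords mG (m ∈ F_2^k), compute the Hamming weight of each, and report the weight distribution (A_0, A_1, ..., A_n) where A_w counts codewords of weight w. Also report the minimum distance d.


Weight distribution: A_0 = 1, A_1 = 2, A_2 = 2, A_3 = 4, A_4 = 5, A_5 = 2. Minimum distance d = 1.

Enumerate all 2^4 = 16 messages m ∈ F_2^4.
For each, compute codeword c = mG in F_2^6, then tally its weight.
  m = 0000 → c = 000000, weight = 0.
  m = 1000 → c = 111011, weight = 5.
  m = 0100 → c = 111010, weight = 4.
  m = 1100 → c = 000001, weight = 1.
  m = 0010 → c = 000010, weight = 1.
  m = 1010 → c = 111001, weight = 4.
  m = 0110 → c = 111000, weight = 3.
  m = 1110 → c = 000011, weight = 2.
  m = 0001 → c = 010111, weight = 4.
  m = 1001 → c = 101100, weight = 3.
  m = 0101 → c = 101101, weight = 4.
  m = 1101 → c = 010110, weight = 3.
  m = 0011 → c = 010101, weight = 3.
  m = 1011 → c = 101110, weight = 4.
  m = 0111 → c = 101111, weight = 5.
  m = 1111 → c = 010100, weight = 2.
Tally weights:
  weight 0: 1 codewords.
  weight 1: 2 codewords.
  weight 2: 2 codewords.
  weight 3: 4 codewords.
  weight 4: 5 codewords.
  weight 5: 2 codewords.
Minimum distance d = smallest w > 0 with A_w > 0 = 1.
Sanity: Σ A_w = 16 = 2^4 = 16 ✓.


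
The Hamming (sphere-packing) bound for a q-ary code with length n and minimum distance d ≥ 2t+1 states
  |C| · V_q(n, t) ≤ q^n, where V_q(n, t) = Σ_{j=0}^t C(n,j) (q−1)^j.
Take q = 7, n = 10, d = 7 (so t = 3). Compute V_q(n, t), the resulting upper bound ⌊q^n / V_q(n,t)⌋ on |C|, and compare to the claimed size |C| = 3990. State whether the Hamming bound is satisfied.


V_q(n, t) = 27601, q^n = 282475249, Hamming bound = 10234, |C| = 3990 ≤ bound (satisfied).

Step 1: Compute V_q(n, t) = Σ_{j=0}^3 C(n, j) (q−1)^j.
  j = 0: C(10,0)·(6)^0 = 1·1 = 1.
  j = 1: C(10,1)·(6)^1 = 10·6 = 60.
  j = 2: C(10,2)·(6)^2 = 45·36 = 1620.
  j = 3: C(10,3)·(6)^3 = 120·216 = 25920.
  V_q(n, t) = 1 + 60 + 1620 + 25920 = 27601.
Step 2: q^n = 7^10 = 282475249.
Step 3: Hamming bound ⌊q^n / V_q(n,t)⌋ = ⌊282475249/27601⌋ = 10234.
Step 4: Compare |C| = 3990 to 10234: satisfied.
The claimed |C| lies below the Hamming bound.


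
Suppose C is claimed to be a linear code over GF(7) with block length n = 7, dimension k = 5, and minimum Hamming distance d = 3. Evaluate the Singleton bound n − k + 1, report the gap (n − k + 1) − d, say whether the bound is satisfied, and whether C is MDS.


Singleton RHS = n − k + 1 = 3, slack = 0, bound satisfied, MDS.

Singleton bound: d ≤ n − k + 1.
Here n = 7, k = 5, so n − k + 1 = 3.
Given d = 3, check d ≤ 3: YES.
Slack = (n − k + 1) − d = 0.
The code is MDS (slack = 0).
Description: the claimed parameters are [7, 5, 3]_7; such a code would be MDS (meets Singleton bound).


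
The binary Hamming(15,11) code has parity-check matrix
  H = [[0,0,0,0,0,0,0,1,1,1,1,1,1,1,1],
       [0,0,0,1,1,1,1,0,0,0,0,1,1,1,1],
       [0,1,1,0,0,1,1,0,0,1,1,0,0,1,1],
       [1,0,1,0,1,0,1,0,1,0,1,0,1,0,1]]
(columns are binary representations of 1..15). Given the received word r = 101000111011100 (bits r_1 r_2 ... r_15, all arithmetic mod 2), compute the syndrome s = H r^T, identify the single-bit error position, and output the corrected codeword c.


s = (1, 1, 1, 0)^T, error position = 14, corrected codeword c = 101000111011110

Compute s = H r^T mod 2 one row at a time:
  s_1 = 1 + 1 + 0 + 1 + 1 + 1 + 0 + 0 = 5 ≡ 1 (mod 2).
  s_2 = 0 + 0 + 0 + 1 + 1 + 1 + 0 + 0 = 3 ≡ 1 (mod 2).
  s_3 = 0 + 1 + 0 + 1 + 0 + 1 + 0 + 0 = 3 ≡ 1 (mod 2).
  s_4 = 1 + 1 + 0 + 1 + 1 + 1 + 1 + 0 = 6 ≡ 0 (mod 2).
s = (1, 1, 1, 0)^T — this equals column 14 of H (binary 1110), so error is at position 14.
Correct: flip bit 14 of r = 101000111011100 to get c = 101000111011110.


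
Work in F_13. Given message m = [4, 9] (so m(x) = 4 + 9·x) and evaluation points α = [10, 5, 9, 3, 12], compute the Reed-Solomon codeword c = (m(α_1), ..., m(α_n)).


c = [3, 10, 7, 5, 8]

Message polynomial: m(x) = 4 + 9·x (mod 13).
For each evaluation point α_i, compute m(α_i) mod 13:
  α_1 = 10: Horner steps 9 → 3, so m(10) = 3.
  α_2 = 5: Horner steps 9 → 10, so m(5) = 10.
  α_3 = 9: Horner steps 9 → 7, so m(9) = 7.
  α_4 = 3: Horner steps 9 → 5, so m(3) = 5.
  α_5 = 12: Horner steps 9 → 8, so m(12) = 8.
Codeword c = [3, 10, 7, 5, 8] ∈ F_13^5.


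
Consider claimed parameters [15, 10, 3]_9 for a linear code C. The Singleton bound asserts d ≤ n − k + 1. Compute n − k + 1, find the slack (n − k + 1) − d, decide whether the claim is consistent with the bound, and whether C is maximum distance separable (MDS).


Singleton RHS = n − k + 1 = 6, slack = 3, bound satisfied, not MDS.

Singleton bound: d ≤ n − k + 1.
Here n = 15, k = 10, so n − k + 1 = 6.
Given d = 3, check d ≤ 6: YES.
Slack = (n − k + 1) − d = 3.
The code is NOT MDS (slack = 3 > 0).
Description: the claimed parameters are [15, 10, 3]_9; such a code would be non-MDS.


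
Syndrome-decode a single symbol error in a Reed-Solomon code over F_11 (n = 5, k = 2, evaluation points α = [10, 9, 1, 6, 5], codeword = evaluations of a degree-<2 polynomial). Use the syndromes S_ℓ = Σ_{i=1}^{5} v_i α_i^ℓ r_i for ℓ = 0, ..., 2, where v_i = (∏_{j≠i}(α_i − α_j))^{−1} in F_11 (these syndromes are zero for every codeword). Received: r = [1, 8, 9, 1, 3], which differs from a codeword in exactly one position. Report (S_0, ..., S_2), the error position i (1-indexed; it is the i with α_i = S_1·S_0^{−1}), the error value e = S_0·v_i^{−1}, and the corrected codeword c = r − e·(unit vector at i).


S = (1, 6, 3), error at position 4, error magnitude e = 5, c = [1, 8, 9, 7, 3].

Step 1: column multipliers v_i = (∏_{j≠i}(α_i − α_j))^{−1} mod 11.
  i = 1 (α = 10): (10−9)(10−1)(10−6)(10−5) = 1·9·4·5 = 180 ≡ 4, so v_1 = 4^{−1} = 3 (mod 11).
  i = 2 (α = 9): (9−10)(9−1)(9−6)(9−5) = (−1)·8·3·4 = −96 ≡ 3, so v_2 = 3^{−1} = 4 (mod 11).
  i = 3 (α = 1): (1−10)(1−9)(1−6)(1−5) = (−9)·(−8)·(−5)·(−4) = 1440 ≡ 10, so v_3 = 10^{−1} = 10 (mod 11).
  i = 4 (α = 6): (6−10)(6−9)(6−1)(6−5) = (−4)·(−3)·5·1 = 60 ≡ 5, so v_4 = 5^{−1} = 9 (mod 11).
  i = 5 (α = 5): (5−10)(5−9)(5−1)(5−6) = (−5)·(−4)·4·(−1) = −80 ≡ 8, so v_5 = 8^{−1} = 7 (mod 11).
  v = [3, 4, 10, 9, 7].
Step 2: syndromes of r = [1, 8, 9, 1, 3] (all sums mod 11).
  S_0 = Σ v_i r_i = 3·1 + 4·8 + 10·9 + 9·1 + 7·3 = 155 ≡ 1.
  S_1 = Σ v_i α_i r_i = 3·10·1 + 4·9·8 + 10·1·9 + 9·6·1 + 7·5·3 = 567 ≡ 6.
  α_i^2 mod 11 = [1, 4, 1, 3, 3].
  S_2 = Σ v_i α_i^2 r_i = 3·1·1 + 4·4·8 + 10·1·9 + 9·3·1 + 7·3·3 = 311 ≡ 3.
  S = (1, 6, 3) ≠ 0, so r is not a codeword (an error is present).
Step 3: locate the error. For a single error e at position i, S_ℓ = v_i·e·α_i^ℓ, so α_err = S_1/S_0.
  S_0^{−1} = 1^{−1} = 1 (mod 11), so α_err = 6·1 = 6 ≡ 6 = α_4. Error position i = 4.
  Consistency check: S_2/S_1 = 3·2 = 6 ≡ 6 = α_err ✓ (single-error assumption holds).
Step 4: error magnitude e = S_0/v_4 = S_0·∏_{j≠4}(α_4 − α_j) = 1·5 = 5 ≡ 5 (mod 11).
Step 5: correct position 4: c_4 = r_4 − e = 1 − 5 ≡ 7 (mod 11). Hence c = [1, 8, 9, 7, 3].
  Check: interpolating c through the α_i gives m(x) = 5 + 4·x (degree < 2) with m(α_i) = c_i for every i, so c is indeed a codeword.


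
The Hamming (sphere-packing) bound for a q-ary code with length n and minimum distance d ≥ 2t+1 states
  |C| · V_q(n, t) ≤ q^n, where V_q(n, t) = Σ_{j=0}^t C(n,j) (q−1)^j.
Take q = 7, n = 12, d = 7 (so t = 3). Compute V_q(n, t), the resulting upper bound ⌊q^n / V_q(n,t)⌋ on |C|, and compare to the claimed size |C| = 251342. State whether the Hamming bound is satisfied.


V_q(n, t) = 49969, q^n = 13841287201, Hamming bound = 276997, |C| = 251342 ≤ bound (satisfied).

Step 1: Compute V_q(n, t) = Σ_{j=0}^3 C(n, j) (q−1)^j.
  j = 0: C(12,0)·(6)^0 = 1·1 = 1.
  j = 1: C(12,1)·(6)^1 = 12·6 = 72.
  j = 2: C(12,2)·(6)^2 = 66·36 = 2376.
  j = 3: C(12,3)·(6)^3 = 220·216 = 47520.
  V_q(n, t) = 1 + 72 + 2376 + 47520 = 49969.
Step 2: q^n = 7^12 = 13841287201.
Step 3: Hamming bound ⌊q^n / V_q(n,t)⌋ = ⌊13841287201/49969⌋ = 276997.
Step 4: Compare |C| = 251342 to 276997: satisfied.
The claimed |C| lies below the Hamming bound.


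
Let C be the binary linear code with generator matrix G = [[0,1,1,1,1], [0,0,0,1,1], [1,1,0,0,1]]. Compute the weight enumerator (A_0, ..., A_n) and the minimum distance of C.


Weight distribution: A_0 = 1, A_2 = 2, A_3 = 4, A_4 = 1. Minimum distance d = 2.

Enumerate all 2^3 = 8 messages m ∈ F_2^3.
For each, compute codeword c = mG in F_2^5, then tally its weight.
  m = 000 → c = 00000, weight = 0.
  m = 100 → c = 01111, weight = 4.
  m = 010 → c = 00011, weight = 2.
  m = 110 → c = 01100, weight = 2.
  m = 001 → c = 11001, weight = 3.
  m = 101 → c = 10110, weight = 3.
  m = 011 → c = 11010, weight = 3.
  m = 111 → c = 10101, weight = 3.
Tally weights:
  weight 0: 1 codewords.
  weight 2: 2 codewords.
  weight 3: 4 codewords.
  weight 4: 1 codewords.
Minimum distance d = smallest w > 0 with A_w > 0 = 2.
Sanity: Σ A_w = 8 = 2^3 = 8 ✓.


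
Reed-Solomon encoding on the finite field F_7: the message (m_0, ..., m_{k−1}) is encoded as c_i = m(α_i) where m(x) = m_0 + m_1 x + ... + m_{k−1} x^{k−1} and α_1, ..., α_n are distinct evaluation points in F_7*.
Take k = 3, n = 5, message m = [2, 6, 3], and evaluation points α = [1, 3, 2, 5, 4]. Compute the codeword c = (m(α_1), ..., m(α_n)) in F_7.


c = [4, 5, 5, 2, 4]

Message polynomial: m(x) = 2 + 6·x + 3·x^2 (mod 7).
For each evaluation point α_i, compute m(α_i) mod 7:
  α_1 = 1: Horner steps 3 → 2 → 4, so m(1) = 4.
  α_2 = 3: Horner steps 3 → 1 → 5, so m(3) = 5.
  α_3 = 2: Horner steps 3 → 5 → 5, so m(2) = 5.
  α_4 = 5: Horner steps 3 → 0 → 2, so m(5) = 2.
  α_5 = 4: Horner steps 3 → 4 → 4, so m(4) = 4.
Codeword c = [4, 5, 5, 2, 4] ∈ F_7^5.


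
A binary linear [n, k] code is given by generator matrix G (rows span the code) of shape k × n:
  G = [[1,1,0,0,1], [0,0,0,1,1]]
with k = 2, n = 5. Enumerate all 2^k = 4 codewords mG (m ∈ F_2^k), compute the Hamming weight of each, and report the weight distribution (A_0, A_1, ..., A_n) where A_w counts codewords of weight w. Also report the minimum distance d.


Weight distribution: A_0 = 1, A_2 = 1, A_3 = 2. Minimum distance d = 2.

Enumerate all 2^2 = 4 messages m ∈ F_2^2.
For each, compute codeword c = mG in F_2^5, then tally its weight.
  m = 00 → c = 00000, weight = 0.
  m = 10 → c = 11001, weight = 3.
  m = 01 → c = 00011, weight = 2.
  m = 11 → c = 11010, weight = 3.
Tally weights:
  weight 0: 1 codewords.
  weight 2: 1 codewords.
  weight 3: 2 codewords.
Minimum distance d = smallest w > 0 with A_w > 0 = 2.
Sanity: Σ A_w = 4 = 2^2 = 4 ✓.


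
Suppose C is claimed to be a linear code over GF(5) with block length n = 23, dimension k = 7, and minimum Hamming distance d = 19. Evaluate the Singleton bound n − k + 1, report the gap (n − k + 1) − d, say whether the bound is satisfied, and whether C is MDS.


Singleton RHS = n − k + 1 = 17, slack = -2, bound violated (no such code; not MDS).

Singleton bound: d ≤ n − k + 1.
Here n = 23, k = 7, so n − k + 1 = 17.
Given d = 19, check d ≤ 17: NO.
Slack = (n − k + 1) − d = -2.
The slack is negative: d = 19 exceeds n − k + 1 = 17 by 2, so the Singleton bound is violated and no linear [23, 7, 19]_5 code can exist. In particular it is not MDS (MDS requires d = n − k + 1 exactly).
Description: the claimed parameters are [23, 7, 19]_5; such a code would be impossible (violates the Singleton bound).
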